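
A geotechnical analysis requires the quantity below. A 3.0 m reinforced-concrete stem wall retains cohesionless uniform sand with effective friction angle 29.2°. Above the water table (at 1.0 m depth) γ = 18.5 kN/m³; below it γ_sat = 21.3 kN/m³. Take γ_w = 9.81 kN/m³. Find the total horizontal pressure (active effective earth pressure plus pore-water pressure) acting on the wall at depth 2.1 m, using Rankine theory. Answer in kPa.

21.5 kPa

K_a = (1 − sin φ)/(1 + sin φ) = 0.3442.
γ' = 21.3 − 9.81 = 11.49 kN/m³.
Effective vertical stress at 2.1 m: σ'_v = 18.5×1.0 + 11.49×1.10 = 31.14 kPa.
σ'_h = K_a σ'_v = 0.3442 × 31.14 = 10.72 kPa; u = γ_w × 1.10 = 10.79 kPa.
Total σ_h = 10.72 + 10.79 = 21.51 kPa.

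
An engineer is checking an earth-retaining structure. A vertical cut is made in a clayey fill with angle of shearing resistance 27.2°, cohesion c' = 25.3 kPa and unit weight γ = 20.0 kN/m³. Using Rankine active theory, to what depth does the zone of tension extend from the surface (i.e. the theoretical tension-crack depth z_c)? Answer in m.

K_a = tan²(45° − 27.2°/2) = 0.3726; √K_a = 0.6104.
The active pressure is zero where K_a γ z = 2c√K_a, so z_c = 2c/(γ√K_a) = 2×25.3/(20.0×0.6104) = 4.145 m.

4.14 m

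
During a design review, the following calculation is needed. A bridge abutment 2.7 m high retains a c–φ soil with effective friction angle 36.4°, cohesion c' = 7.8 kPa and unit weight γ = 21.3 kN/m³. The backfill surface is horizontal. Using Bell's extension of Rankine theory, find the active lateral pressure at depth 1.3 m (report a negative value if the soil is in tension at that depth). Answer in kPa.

K_a = (1 − sin φ)/(1 + sin φ) = 0.2552.
σ_a = K_a γ z − 2c√K_a = 0.2552×21.3×1.3 − 2×7.8×0.5051 = -0.8147 kPa.

-0.815 kPa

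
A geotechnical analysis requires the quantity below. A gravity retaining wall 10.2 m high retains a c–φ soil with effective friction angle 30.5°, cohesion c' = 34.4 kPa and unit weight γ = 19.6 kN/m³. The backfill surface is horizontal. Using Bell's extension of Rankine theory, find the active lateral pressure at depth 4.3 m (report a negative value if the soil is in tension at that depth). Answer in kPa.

K_a = (1 − sin φ)/(1 + sin φ) = 0.3267.
σ_a = K_a γ z − 2c√K_a = 0.3267×19.6×4.3 − 2×34.4×0.5715 = -11.79 kPa.

-11.8 kPa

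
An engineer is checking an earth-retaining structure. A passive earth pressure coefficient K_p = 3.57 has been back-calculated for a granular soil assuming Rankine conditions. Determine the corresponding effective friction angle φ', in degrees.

K_p = (1+sin φ)/(1−sin φ) ⇒ sin φ = (K_p − 1)/(K_p + 1) = 0.5624.
φ = arcsin(0.5624) = 34.22°.

34.2°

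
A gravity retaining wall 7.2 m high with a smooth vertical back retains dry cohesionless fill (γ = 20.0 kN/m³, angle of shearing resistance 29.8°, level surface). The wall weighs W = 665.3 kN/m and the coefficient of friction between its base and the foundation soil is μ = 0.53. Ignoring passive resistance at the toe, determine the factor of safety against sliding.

K_a = tan²(45° − 29.8°/2) = 0.3360.
P_a = ½K_aγH² = 0.5×0.3360×20.0×7.2² = 174.2 kN/m, acting at H/3 = 2.400 m above the base.
FS_sliding = μW / P_a = 0.53×665.3 / 174.2 = 2.024.

2.02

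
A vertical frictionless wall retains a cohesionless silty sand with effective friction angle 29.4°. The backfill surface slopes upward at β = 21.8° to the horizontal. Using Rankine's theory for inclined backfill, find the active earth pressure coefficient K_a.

K_a = cos β · (cos β − √(cos²β − cos²φ)) / (cos β + √(cos²β − cos²φ)).
cos β = 0.9285, cos φ = 0.8712, √(cos²β − cos²φ) = 0.3210.
K_a = 0.9285 × (0.9285 − 0.3210)/(0.9285 + 0.3210) = 0.4514.

0.451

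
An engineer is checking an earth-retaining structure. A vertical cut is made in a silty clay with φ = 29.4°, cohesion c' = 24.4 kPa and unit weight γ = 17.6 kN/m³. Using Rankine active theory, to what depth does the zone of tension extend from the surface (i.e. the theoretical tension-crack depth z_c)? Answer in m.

K_a = tan²(45° − 29.4°/2) = 0.3415; √K_a = 0.5844.
The active pressure is zero where K_a γ z = 2c√K_a, so z_c = 2c/(γ√K_a) = 2×24.4/(17.6×0.5844) = 4.745 m.

4.74 m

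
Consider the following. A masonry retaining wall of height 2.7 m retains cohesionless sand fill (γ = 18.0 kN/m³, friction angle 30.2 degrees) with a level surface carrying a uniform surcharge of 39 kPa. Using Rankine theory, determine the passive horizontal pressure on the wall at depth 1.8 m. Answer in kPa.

216 kPa

K_p = (1 + sin φ)/(1 − sin φ) = 3.024.
σ_v = γz + q = 18.0 × 1.8 + 39 = 71.40 kPa.
σ_h = K_p σ_v = 3.024 × 71.40 = 215.9 kPa.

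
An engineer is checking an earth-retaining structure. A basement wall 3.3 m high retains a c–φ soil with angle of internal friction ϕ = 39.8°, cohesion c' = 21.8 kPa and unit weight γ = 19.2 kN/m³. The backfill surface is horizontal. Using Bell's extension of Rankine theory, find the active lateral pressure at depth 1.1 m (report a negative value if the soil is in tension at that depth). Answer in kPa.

-15.8 kPa

K_a = (1 − sin φ)/(1 + sin φ) = 0.2194.
σ_a = K_a γ z − 2c√K_a = 0.2194×19.2×1.1 − 2×21.8×0.4684 = -15.79 kPa.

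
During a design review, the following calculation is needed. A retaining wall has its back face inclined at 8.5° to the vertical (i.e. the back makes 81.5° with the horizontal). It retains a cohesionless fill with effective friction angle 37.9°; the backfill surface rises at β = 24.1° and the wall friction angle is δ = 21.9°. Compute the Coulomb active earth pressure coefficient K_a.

0.401

K_a = sin²(α+φ) / [sin²α · sin(α−δ) · (1 + √{sin(φ+δ)sin(φ−β) / (sin(α−δ)sin(α+β))})²].
With α = 81.5°, φ = 37.9°, δ = 21.9°, β = 24.1°: K_a = 0.4008.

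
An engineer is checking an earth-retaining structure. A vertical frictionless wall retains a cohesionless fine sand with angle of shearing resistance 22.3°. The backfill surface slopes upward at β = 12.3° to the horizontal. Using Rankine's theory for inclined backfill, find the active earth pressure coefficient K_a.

K_a = cos β · (cos β − √(cos²β − cos²φ)) / (cos β + √(cos²β − cos²φ)).
cos β = 0.9770, cos φ = 0.9252, √(cos²β − cos²φ) = 0.3140.
K_a = 0.9770 × (0.9770 − 0.3140)/(0.9770 + 0.3140) = 0.5018.

0.502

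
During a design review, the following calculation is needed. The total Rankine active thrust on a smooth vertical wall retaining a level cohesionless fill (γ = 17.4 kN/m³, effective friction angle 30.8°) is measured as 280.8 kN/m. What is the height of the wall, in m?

10.0 m

K_a = 0.3227. P_a = ½ K_a γ H² ⇒ H = √(2P_a/(K_a γ)).
H = √(2×280.8/(0.3227×17.4)) = 10.00 m.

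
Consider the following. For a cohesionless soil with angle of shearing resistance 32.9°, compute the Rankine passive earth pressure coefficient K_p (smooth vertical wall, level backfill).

K_p = (1 + sin φ)/(1 − sin φ) = tan²(45° + 32.9°/2) = 3.378.

3.38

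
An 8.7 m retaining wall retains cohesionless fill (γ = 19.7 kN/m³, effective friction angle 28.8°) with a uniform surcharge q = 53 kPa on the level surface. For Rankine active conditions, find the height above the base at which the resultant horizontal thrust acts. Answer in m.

K_a = 0.3498.
Triangular part P₁ = ½K_aγH² = 260.8 at H/3 = 2.900 m; rectangular part P₂ = K_a q H = 161.3 at H/2 = 4.350 m.
ȳ = (P₁·2.900 + P₂·4.350)/(P₁+P₂) = 3.454 m.

3.45 m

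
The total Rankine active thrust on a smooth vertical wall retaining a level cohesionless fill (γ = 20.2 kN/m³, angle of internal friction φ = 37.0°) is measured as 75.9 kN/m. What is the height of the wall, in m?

K_a = 0.2486. P_a = ½ K_a γ H² ⇒ H = √(2P_a/(K_a γ)).
H = √(2×75.9/(0.2486×20.2)) = 5.498 m.

5.50 m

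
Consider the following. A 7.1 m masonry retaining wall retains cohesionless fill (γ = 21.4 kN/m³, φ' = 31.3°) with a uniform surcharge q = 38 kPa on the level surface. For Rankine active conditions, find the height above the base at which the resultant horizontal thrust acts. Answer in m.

K_a = 0.3162.
Triangular part P₁ = ½K_aγH² = 170.6 at H/3 = 2.367 m; rectangular part P₂ = K_a q H = 85.31 at H/2 = 3.550 m.
ȳ = (P₁·2.367 + P₂·3.550)/(P₁+P₂) = 2.761 m.

2.76 m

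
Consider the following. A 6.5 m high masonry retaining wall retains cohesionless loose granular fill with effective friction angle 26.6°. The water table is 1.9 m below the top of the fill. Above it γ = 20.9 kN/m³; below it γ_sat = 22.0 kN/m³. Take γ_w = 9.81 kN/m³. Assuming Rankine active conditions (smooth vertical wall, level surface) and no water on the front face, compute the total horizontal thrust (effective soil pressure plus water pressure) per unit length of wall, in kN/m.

237 kN/m

K_a = tan²(45° − φ/2) = 0.3814.
γ' = 22.0 − 9.81 = 12.19 kN/m³. Depth below WT = 4.6 m.
σ'_h at WT = K_a γ d_w = 15.15 kPa; at base = 15.15 + K_a γ' × 4.6 = 36.54 kPa.
P₁ (0–1.9 m) = ½×15.15×1.9 = 14.39. P₂ (1.9–6.5 m) = ½(15.15+36.54)×4.6 = 118.9.
P_w = ½ γ_w h₂² = 0.5×9.81×4.6² = 103.8. Total = 14.39+118.9+103.8 = 237.1 kN/m.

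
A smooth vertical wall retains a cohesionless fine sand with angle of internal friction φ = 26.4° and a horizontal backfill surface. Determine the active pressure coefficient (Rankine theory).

0.384

K_a = tan²(45° − φ/2) = tan²(31.80°) = 0.3844.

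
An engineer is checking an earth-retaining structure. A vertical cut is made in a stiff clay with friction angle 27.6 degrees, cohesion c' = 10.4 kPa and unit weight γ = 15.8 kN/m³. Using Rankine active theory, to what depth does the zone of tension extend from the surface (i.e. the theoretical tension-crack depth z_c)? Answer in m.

2.17 m

K_a = tan²(45° − 27.6°/2) = 0.3668; √K_a = 0.6056.
The active pressure is zero where K_a γ z = 2c√K_a, so z_c = 2c/(γ√K_a) = 2×10.4/(15.8×0.6056) = 2.174 m.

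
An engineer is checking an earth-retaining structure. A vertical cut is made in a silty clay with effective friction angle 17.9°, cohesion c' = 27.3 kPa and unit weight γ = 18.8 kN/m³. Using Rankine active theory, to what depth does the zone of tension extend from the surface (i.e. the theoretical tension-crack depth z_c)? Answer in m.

K_a = tan²(45° − 17.9°/2) = 0.5298; √K_a = 0.7279.
The active pressure is zero where K_a γ z = 2c√K_a, so z_c = 2c/(γ√K_a) = 2×27.3/(18.8×0.7279) = 3.990 m.

3.99 m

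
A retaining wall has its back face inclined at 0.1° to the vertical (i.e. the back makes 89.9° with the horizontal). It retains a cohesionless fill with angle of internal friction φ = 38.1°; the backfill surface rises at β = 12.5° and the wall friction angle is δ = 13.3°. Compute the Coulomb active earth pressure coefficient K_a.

0.251

K_a = sin²(α+φ) / [sin²α · sin(α−δ) · (1 + √{sin(φ+δ)sin(φ−β) / (sin(α−δ)sin(α+β))})²].
With α = 89.9°, φ = 38.1°, δ = 13.3°, β = 12.5°: K_a = 0.2505.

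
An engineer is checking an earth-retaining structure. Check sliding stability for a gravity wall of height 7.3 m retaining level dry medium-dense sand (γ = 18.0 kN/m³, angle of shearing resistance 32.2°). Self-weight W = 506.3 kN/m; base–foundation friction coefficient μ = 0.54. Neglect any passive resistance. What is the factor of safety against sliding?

K_a = tan²(45° − 32.2°/2) = 0.3047.
P_a = ½K_aγH² = 0.5×0.3047×18.0×7.3² = 146.2 kN/m, acting at H/3 = 2.433 m above the base.
FS_sliding = μW / P_a = 0.54×506.3 / 146.2 = 1.871.

1.87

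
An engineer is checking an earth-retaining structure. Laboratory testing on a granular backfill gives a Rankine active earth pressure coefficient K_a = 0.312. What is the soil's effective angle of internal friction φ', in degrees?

K_a = tan²(45° − φ/2) ⇒ 45° − φ/2 = arctan(√0.312) = 29.19°.
φ = 2(45° − 29.19°) = 31.63°.

31.6°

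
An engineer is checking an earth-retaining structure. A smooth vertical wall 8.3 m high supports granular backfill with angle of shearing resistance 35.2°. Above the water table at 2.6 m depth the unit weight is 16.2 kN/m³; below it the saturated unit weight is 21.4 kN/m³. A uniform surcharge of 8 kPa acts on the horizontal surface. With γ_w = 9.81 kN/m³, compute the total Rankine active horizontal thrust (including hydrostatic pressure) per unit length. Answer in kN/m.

K_a = tan²(45° − φ/2) = 0.2687.
γ' = 21.4 − 9.81 = 11.59 kN/m³. h₂ = H − d_w = 5.7 m.
σ'_h: at surface K_a·q = 2.150; at WT K_a(q+γd_w) = 13.47; at base K_a(q+γd_w+γ'h₂) = 31.22 kPa.
P₁ = ½(2.150+13.47)×2.6 = 20.30; P₂ = ½(13.47+31.22)×5.7 = 127.3; P_w = ½γ_w h₂² = 159.4.
Total = 20.30+127.3+159.4 = 307.0 kN/m.

307 kN/m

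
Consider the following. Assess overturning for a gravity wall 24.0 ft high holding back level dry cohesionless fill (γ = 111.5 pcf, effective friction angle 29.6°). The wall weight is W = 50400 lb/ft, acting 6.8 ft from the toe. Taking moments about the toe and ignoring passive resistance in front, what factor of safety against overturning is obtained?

3.94

K_a = tan²(45° − 29.6°/2) = 0.3387.
P_a = ½K_aγH² = 0.5×0.3387×111.5×24.0² = 10880 lb/ft, acting at H/3 = 8.000 ft above the base.
Overturning moment M_o = P_a × H/3 = 10880 × 8.000 = 87020.
Resisting moment M_r = W × 6.8 = 50400 × 6.8 = 342700.
FS_overturning = M_r/M_o = 342700/87020 = 3.938.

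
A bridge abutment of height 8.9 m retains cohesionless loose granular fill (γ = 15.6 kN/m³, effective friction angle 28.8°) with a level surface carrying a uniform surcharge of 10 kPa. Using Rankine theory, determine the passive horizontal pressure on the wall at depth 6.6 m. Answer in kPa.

K_p = (1 + sin φ)/(1 − sin φ) = 2.859.
σ_v = γz + q = 15.6 × 6.6 + 10 = 113.0 kPa.
σ_h = K_p σ_v = 2.859 × 113.0 = 323.0 kPa.

323 kPa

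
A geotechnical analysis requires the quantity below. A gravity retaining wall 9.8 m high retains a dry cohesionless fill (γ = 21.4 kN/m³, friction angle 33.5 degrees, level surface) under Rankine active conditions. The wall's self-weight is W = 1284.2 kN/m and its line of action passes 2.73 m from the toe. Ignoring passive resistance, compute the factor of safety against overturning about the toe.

K_a = tan²(45° − 33.5°/2) = 0.2887.
P_a = ½K_aγH² = 0.5×0.2887×21.4×9.8² = 296.7 kN/m, acting at H/3 = 3.267 m above the base.
Overturning moment M_o = P_a × H/3 = 296.7 × 3.267 = 969.2.
Resisting moment M_r = W × 2.73 = 1284.2 × 2.73 = 3506.
FS_overturning = M_r/M_o = 3506/969.2 = 3.617.

3.62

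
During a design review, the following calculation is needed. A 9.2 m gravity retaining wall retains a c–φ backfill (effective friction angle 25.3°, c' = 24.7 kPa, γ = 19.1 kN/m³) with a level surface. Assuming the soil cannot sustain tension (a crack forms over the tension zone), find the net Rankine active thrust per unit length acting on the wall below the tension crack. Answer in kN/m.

K_a = 0.4012; √K_a = 0.6334.
Tension-crack depth z_c = 2c/(γ√K_a) = 2×24.7/(19.1×0.6334) = 4.083 m.
σ_a at base = K_a γ H − 2c√K_a = 0.4012×19.1×9.2 − 2×24.7×0.6334 = 39.21 kPa.
P_a = ½ × 39.21 × (H − z_c) = 0.5×39.21×5.117 = 100.3 kN/m.

100 kN/m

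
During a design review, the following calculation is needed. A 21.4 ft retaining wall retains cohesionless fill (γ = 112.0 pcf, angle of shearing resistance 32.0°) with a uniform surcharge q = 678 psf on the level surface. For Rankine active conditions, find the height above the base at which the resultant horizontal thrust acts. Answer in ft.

8.42 ft

K_a = 0.3073.
Triangular part P₁ = ½K_aγH² = 7880 at H/3 = 7.133 ft; rectangular part P₂ = K_a q H = 4458 at H/2 = 10.70 ft.
ȳ = (P₁·7.133 + P₂·10.70)/(P₁+P₂) = 8.422 ft.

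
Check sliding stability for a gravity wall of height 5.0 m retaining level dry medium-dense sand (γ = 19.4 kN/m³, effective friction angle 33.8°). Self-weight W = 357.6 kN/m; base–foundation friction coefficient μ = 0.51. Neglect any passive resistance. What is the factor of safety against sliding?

K_a = tan²(45° − 33.8°/2) = 0.2851.
P_a = ½K_aγH² = 0.5×0.2851×19.4×5.0² = 69.14 kN/m, acting at H/3 = 1.667 m above the base.
FS_sliding = μW / P_a = 0.51×357.6 / 69.14 = 2.638.

2.64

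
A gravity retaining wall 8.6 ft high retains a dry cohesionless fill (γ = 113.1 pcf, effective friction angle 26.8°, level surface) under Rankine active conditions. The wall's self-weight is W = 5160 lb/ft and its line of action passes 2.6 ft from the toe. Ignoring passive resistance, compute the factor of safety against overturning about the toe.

2.96

K_a = tan²(45° − 26.8°/2) = 0.3785.
P_a = ½K_aγH² = 0.5×0.3785×113.1×8.6² = 1583 lb/ft, acting at H/3 = 2.867 ft above the base.
Overturning moment M_o = P_a × H/3 = 1583 × 2.867 = 4538.
Resisting moment M_r = W × 2.6 = 5160 × 2.6 = 13420.
FS_overturning = M_r/M_o = 13420/4538 = 2.957.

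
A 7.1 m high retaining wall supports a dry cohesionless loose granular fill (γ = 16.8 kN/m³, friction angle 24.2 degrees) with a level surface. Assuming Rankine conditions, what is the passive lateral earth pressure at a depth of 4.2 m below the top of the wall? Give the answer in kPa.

169 kPa

K_p = (1 + sin φ)/(1 − sin φ) = 2.389.
σ_h = K_p γ z = 2.389 × 16.8 × 4.2 = 168.6 kPa.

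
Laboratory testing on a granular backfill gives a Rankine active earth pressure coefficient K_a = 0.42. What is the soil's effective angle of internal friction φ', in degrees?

24.1°

K_a = tan²(45° − φ/2) ⇒ 45° − φ/2 = arctan(√0.42) = 32.95°.
φ = 2(45° − 32.95°) = 24.11°.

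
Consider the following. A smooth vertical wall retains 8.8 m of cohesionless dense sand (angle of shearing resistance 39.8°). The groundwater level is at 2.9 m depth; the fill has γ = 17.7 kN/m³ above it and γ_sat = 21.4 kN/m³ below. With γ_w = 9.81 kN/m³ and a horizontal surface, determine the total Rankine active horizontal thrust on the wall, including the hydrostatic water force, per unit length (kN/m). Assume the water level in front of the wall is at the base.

K_a = tan²(45° − φ/2) = 0.2194.
γ' = 21.4 − 9.81 = 11.59 kN/m³. Depth below WT = 5.9 m.
σ'_h at WT = K_a γ d_w = 11.26 kPa; at base = 11.26 + K_a γ' × 5.9 = 26.27 kPa.
P₁ (0–2.9 m) = ½×11.26×2.9 = 16.33. P₂ (2.9–8.8 m) = ½(11.26+26.27)×5.9 = 110.7.
P_w = ½ γ_w h₂² = 0.5×9.81×5.9² = 170.7. Total = 16.33+110.7+170.7 = 297.8 kN/m.

298 kN/m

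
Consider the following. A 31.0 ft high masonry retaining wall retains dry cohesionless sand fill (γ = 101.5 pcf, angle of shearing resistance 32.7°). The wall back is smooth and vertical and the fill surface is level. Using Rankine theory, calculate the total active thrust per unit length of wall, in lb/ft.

K_a = tan²(45° − φ/2) = 0.2985.
P_a = ½ K_a γ H² = 0.5 × 0.2985 × 101.5 × 31.0² = 14560 lb/ft.

14600 lb/ft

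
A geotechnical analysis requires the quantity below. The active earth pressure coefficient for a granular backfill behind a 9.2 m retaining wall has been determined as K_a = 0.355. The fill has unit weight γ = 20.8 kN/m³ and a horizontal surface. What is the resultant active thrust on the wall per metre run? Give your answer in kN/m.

312 kN/m

P = ½ K_a γ H² = 0.5 × 0.355 × 20.8 × 9.2² = 312.5 kN/m.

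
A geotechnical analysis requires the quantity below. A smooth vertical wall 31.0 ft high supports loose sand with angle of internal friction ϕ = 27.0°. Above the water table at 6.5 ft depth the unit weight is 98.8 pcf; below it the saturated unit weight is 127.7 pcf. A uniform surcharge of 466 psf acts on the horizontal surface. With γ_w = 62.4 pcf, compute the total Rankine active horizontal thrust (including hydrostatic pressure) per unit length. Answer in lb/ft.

38200 lb/ft

K_a = tan²(45° − φ/2) = 0.3755.
γ' = 127.7 − 62.4 = 65.30 pcf. h₂ = H − d_w = 24.5 ft.
σ'_h: at surface K_a·q = 175.0; at WT K_a(q+γd_w) = 416.2; at base K_a(q+γd_w+γ'h₂) = 1017 psf.
P₁ = ½(175.0+416.2)×6.5 = 1921; P₂ = ½(416.2+1017)×24.5 = 17560; P_w = ½γ_w h₂² = 18730.
Total = 1921+17560+18730 = 38200 lb/ft.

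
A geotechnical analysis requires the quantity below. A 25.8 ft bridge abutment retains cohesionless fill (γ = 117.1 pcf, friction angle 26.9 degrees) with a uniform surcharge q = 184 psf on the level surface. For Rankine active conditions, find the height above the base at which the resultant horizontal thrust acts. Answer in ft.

K_a = 0.3770.
Triangular part P₁ = ½K_aγH² = 14690 at H/3 = 8.600 ft; rectangular part P₂ = K_a q H = 1790 at H/2 = 12.90 ft.
ȳ = (P₁·8.600 + P₂·12.90)/(P₁+P₂) = 9.067 ft.

9.07 ft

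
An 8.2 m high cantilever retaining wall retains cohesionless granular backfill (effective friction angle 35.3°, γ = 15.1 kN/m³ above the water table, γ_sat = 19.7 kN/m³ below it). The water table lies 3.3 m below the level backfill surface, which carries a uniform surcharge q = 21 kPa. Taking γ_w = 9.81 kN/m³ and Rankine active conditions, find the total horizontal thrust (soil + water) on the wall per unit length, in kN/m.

283 kN/m

K_a = tan²(45° − φ/2) = 0.2675.
γ' = 19.7 − 9.81 = 9.890 kN/m³. h₂ = H − d_w = 4.9 m.
σ'_h: at surface K_a·q = 5.618; at WT K_a(q+γd_w) = 18.95; at base K_a(q+γd_w+γ'h₂) = 31.92 kPa.
P₁ = ½(5.618+18.95)×3.3 = 40.54; P₂ = ½(18.95+31.92)×4.9 = 124.6; P_w = ½γ_w h₂² = 117.8.
Total = 40.54+124.6+117.8 = 282.9 kN/m.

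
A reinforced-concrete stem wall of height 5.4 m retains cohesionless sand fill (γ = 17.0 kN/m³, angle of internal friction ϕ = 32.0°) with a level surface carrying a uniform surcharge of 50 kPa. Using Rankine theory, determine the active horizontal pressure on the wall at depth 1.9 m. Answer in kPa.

25.3 kPa

K_a = (1 − sin φ)/(1 + sin φ) = 0.3073.
σ_v = γz + q = 17.0 × 1.9 + 50 = 82.30 kPa.
σ_h = K_a σ_v = 0.3073 × 82.30 = 25.29 kPa.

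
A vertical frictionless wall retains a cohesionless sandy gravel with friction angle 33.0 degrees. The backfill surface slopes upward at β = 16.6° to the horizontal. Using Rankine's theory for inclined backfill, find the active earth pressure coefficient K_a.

0.333

K_a = cos β · (cos β − √(cos²β − cos²φ)) / (cos β + √(cos²β − cos²φ)).
cos β = 0.9583, cos φ = 0.8387, √(cos²β − cos²φ) = 0.4637.
K_a = 0.9583 × (0.9583 − 0.4637)/(0.9583 + 0.4637) = 0.3333.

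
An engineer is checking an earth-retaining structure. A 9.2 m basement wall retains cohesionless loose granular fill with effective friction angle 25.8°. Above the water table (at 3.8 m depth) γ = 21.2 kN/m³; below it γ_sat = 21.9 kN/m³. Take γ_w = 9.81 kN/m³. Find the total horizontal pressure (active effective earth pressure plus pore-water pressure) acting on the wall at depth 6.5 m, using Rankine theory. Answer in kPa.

K_a = (1 − sin φ)/(1 + sin φ) = 0.3935.
γ' = 21.9 − 9.81 = 12.09 kN/m³.
Effective vertical stress at 6.5 m: σ'_v = 21.2×3.8 + 12.09×2.70 = 113.2 kPa.
σ'_h = K_a σ'_v = 0.3935 × 113.2 = 44.55 kPa; u = γ_w × 2.70 = 26.49 kPa.
Total σ_h = 44.55 + 26.49 = 71.03 kPa.

71.0 kPa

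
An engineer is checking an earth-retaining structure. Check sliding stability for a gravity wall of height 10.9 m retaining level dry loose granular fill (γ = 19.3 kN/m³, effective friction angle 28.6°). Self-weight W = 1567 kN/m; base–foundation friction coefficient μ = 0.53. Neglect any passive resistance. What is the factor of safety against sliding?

2.05

K_a = tan²(45° − 28.6°/2) = 0.3525.
P_a = ½K_aγH² = 0.5×0.3525×19.3×10.9² = 404.2 kN/m, acting at H/3 = 3.633 m above the base.
FS_sliding = μW / P_a = 0.53×1567 / 404.2 = 2.055.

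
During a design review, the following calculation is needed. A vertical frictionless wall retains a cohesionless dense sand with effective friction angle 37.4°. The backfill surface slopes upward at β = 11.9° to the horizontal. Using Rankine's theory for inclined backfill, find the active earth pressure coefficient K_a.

K_a = cos β · (cos β − √(cos²β − cos²φ)) / (cos β + √(cos²β − cos²φ)).
cos β = 0.9785, cos φ = 0.7944, √(cos²β − cos²φ) = 0.5713.
K_a = 0.9785 × (0.9785 − 0.5713)/(0.9785 + 0.5713) = 0.2571.

0.257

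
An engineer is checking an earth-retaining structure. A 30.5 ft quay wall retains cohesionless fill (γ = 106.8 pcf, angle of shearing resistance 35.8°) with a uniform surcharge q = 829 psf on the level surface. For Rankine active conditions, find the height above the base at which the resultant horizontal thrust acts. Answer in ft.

K_a = 0.2619.
Triangular part P₁ = ½K_aγH² = 13010 at H/3 = 10.17 ft; rectangular part P₂ = K_a q H = 6621 at H/2 = 15.25 ft.
ȳ = (P₁·10.17 + P₂·15.25)/(P₁+P₂) = 11.88 ft.

11.9 ft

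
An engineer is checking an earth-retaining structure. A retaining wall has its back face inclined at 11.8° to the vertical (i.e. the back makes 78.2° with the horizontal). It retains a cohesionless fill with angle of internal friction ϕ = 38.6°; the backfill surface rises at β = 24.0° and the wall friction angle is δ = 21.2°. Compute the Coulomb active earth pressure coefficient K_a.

0.432

K_a = sin²(α+φ) / [sin²α · sin(α−δ) · (1 + √{sin(φ+δ)sin(φ−β) / (sin(α−δ)sin(α+β))})²].
With α = 78.2°, φ = 38.6°, δ = 21.2°, β = 24.0°: K_a = 0.4317.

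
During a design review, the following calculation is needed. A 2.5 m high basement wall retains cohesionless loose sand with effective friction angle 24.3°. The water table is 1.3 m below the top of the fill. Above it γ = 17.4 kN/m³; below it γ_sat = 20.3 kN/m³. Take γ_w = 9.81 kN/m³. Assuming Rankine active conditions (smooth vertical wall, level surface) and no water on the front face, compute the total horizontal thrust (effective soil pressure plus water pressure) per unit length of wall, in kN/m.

27.7 kN/m

K_a = tan²(45° − φ/2) = 0.4169.
γ' = 20.3 − 9.81 = 10.49 kN/m³. Depth below WT = 1.2 m.
σ'_h at WT = K_a γ d_w = 9.431 kPa; at base = 9.431 + K_a γ' × 1.2 = 14.68 kPa.
P₁ (0–1.3 m) = ½×9.431×1.3 = 6.130. P₂ (1.3–2.5 m) = ½(9.431+14.68)×1.2 = 14.47.
P_w = ½ γ_w h₂² = 0.5×9.81×1.2² = 7.063. Total = 6.130+14.47+7.063 = 27.66 kN/m.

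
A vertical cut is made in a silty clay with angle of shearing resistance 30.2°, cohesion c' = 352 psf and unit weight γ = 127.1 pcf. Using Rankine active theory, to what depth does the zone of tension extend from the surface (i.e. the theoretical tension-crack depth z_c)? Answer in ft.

K_a = tan²(45° − 30.2°/2) = 0.3307; √K_a = 0.5750.
The active pressure is zero where K_a γ z = 2c√K_a, so z_c = 2c/(γ√K_a) = 2×352/(127.1×0.5750) = 9.633 ft.

9.63 ft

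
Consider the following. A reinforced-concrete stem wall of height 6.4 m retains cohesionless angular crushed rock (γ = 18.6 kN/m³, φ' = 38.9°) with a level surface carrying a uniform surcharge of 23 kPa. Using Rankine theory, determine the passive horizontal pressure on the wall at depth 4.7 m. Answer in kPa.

483 kPa

K_p = (1 + sin φ)/(1 − sin φ) = 4.376.
σ_v = γz + q = 18.6 × 4.7 + 23 = 110.4 kPa.
σ_h = K_p σ_v = 4.376 × 110.4 = 483.2 kPa.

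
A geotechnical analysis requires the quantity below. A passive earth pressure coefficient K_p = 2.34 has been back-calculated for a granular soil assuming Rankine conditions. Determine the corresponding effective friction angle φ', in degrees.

23.7°

K_p = (1+sin φ)/(1−sin φ) ⇒ sin φ = (K_p − 1)/(K_p + 1) = 0.4012.
φ = arcsin(0.4012) = 23.65°.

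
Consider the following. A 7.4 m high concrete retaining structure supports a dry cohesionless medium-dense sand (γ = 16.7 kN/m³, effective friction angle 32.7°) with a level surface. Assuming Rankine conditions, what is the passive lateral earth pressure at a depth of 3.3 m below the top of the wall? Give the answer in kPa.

K_p = (1 + sin φ)/(1 − sin φ) = 3.350.
σ_h = K_p γ z = 3.350 × 16.7 × 3.3 = 184.6 kPa.

185 kPa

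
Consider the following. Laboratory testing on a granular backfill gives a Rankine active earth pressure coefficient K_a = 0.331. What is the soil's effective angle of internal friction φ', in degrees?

30.2°

K_a = tan²(45° − φ/2) ⇒ 45° − φ/2 = arctan(√0.331) = 29.91°.
φ = 2(45° − 29.91°) = 30.17°.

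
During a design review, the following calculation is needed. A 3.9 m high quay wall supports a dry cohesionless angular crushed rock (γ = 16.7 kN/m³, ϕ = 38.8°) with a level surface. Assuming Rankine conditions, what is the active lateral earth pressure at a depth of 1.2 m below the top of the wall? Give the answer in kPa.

K_a = (1 − sin φ)/(1 + sin φ) = 0.2296.
σ_h = K_a γ z = 0.2296 × 16.7 × 1.2 = 4.600 kPa.

4.60 kPa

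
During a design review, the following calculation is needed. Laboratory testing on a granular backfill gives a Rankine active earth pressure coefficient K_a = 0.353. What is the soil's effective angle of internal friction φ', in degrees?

28.6°

K_a = tan²(45° − φ/2) ⇒ 45° − φ/2 = arctan(√0.353) = 30.72°.
φ = 2(45° − 30.72°) = 28.57°.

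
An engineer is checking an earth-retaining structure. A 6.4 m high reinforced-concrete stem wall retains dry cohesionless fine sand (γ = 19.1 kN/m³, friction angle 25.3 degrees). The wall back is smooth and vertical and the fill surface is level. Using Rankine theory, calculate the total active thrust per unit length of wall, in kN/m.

157 kN/m

K_a = tan²(45° − φ/2) = 0.4012.
P_a = ½ K_a γ H² = 0.5 × 0.4012 × 19.1 × 6.4² = 156.9 kN/m.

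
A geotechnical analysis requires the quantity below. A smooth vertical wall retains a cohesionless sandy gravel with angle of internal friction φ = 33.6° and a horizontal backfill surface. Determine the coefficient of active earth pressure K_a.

K_a = (1 − sin φ)/(1 + sin φ) = (1 − sin 33.6°)/(1 + sin 33.6°) = 0.2875.

0.288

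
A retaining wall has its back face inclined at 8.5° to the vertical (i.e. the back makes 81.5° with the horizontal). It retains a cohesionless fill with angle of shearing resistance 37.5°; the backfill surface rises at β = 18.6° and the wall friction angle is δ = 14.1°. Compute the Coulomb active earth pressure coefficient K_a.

0.363

K_a = sin²(α+φ) / [sin²α · sin(α−δ) · (1 + √{sin(φ+δ)sin(φ−β) / (sin(α−δ)sin(α+β))})²].
With α = 81.5°, φ = 37.5°, δ = 14.1°, β = 18.6°: K_a = 0.3626.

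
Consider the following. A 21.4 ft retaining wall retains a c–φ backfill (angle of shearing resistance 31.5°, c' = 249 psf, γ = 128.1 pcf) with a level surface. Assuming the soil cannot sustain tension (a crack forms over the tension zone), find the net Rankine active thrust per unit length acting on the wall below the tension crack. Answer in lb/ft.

K_a = 0.3136; √K_a = 0.5600.
Tension-crack depth z_c = 2c/(γ√K_a) = 2×249/(128.1×0.5600) = 6.942 ft.
σ_a at base = K_a γ H − 2c√K_a = 0.3136×128.1×21.4 − 2×249×0.5600 = 580.9 psf.
P_a = ½ × 580.9 × (H − z_c) = 0.5×580.9×14.46 = 4199 lb/ft.

4200 lb/ft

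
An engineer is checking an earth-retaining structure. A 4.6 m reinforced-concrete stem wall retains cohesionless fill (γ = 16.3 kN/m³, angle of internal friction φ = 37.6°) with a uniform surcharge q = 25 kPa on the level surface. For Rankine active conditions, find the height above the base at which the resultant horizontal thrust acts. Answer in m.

1.84 m

K_a = 0.2421.
Triangular part P₁ = ½K_aγH² = 41.76 at H/3 = 1.533 m; rectangular part P₂ = K_a q H = 27.84 at H/2 = 2.300 m.
ȳ = (P₁·1.533 + P₂·2.300)/(P₁+P₂) = 1.840 m.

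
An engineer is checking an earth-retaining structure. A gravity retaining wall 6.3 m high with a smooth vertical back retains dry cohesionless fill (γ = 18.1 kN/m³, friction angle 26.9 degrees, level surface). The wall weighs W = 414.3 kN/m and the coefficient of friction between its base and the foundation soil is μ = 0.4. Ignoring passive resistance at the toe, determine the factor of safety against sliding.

K_a = tan²(45° − 26.9°/2) = 0.3770.
P_a = ½K_aγH² = 0.5×0.3770×18.1×6.3² = 135.4 kN/m, acting at H/3 = 2.100 m above the base.
FS_sliding = μW / P_a = 0.4×414.3 / 135.4 = 1.224.

1.22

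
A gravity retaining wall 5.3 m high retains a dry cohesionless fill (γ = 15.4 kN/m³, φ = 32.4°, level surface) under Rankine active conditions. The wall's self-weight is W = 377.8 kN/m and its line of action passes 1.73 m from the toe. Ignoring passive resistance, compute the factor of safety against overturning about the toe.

K_a = tan²(45° − 32.4°/2) = 0.3022.
P_a = ½K_aγH² = 0.5×0.3022×15.4×5.3² = 65.37 kN/m, acting at H/3 = 1.767 m above the base.
Overturning moment M_o = P_a × H/3 = 65.37 × 1.767 = 115.5.
Resisting moment M_r = W × 1.73 = 377.8 × 1.73 = 653.6.
FS_overturning = M_r/M_o = 653.6/115.5 = 5.659.

5.66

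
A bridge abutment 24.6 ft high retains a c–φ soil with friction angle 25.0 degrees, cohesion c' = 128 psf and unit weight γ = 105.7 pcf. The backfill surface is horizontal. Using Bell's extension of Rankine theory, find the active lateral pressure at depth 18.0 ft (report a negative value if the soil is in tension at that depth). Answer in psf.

K_a = (1 − sin φ)/(1 + sin φ) = 0.4059.
σ_a = K_a γ z − 2c√K_a = 0.4059×105.7×18.0 − 2×128×0.6371 = 609.1 psf.

609 psf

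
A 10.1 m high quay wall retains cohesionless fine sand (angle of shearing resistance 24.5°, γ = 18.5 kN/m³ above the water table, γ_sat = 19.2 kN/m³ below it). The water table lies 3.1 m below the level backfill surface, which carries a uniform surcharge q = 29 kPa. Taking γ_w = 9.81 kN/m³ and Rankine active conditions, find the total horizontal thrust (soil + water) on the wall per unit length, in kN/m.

K_a = tan²(45° − φ/2) = 0.4137.
γ' = 19.2 − 9.81 = 9.390 kN/m³. h₂ = H − d_w = 7.0 m.
σ'_h: at surface K_a·q = 12.00; at WT K_a(q+γd_w) = 35.73; at base K_a(q+γd_w+γ'h₂) = 62.92 kPa.
P₁ = ½(12.00+35.73)×3.1 = 73.97; P₂ = ½(35.73+62.92)×7.0 = 345.3; P_w = ½γ_w h₂² = 240.3.
Total = 73.97+345.3+240.3 = 659.6 kN/m.

660 kN/m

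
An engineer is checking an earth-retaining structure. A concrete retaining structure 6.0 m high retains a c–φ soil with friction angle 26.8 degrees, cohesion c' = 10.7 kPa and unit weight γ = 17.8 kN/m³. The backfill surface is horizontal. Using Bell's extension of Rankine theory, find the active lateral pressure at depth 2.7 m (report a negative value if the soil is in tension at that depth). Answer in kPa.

K_a = (1 − sin φ)/(1 + sin φ) = 0.3785.
σ_a = K_a γ z − 2c√K_a = 0.3785×17.8×2.7 − 2×10.7×0.6152 = 5.024 kPa.

5.02 kPa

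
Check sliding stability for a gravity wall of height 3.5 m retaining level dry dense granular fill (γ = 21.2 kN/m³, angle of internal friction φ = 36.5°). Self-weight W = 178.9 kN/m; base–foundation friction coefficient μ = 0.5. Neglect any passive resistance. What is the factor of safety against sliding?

K_a = tan²(45° − 36.5°/2) = 0.2541.
P_a = ½K_aγH² = 0.5×0.2541×21.2×3.5² = 32.99 kN/m, acting at H/3 = 1.167 m above the base.
FS_sliding = μW / P_a = 0.5×178.9 / 32.99 = 2.711.

2.71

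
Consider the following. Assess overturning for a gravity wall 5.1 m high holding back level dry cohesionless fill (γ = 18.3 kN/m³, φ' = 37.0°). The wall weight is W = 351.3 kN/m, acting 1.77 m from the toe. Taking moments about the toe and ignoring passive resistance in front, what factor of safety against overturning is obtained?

6.18

K_a = tan²(45° − 37.0°/2) = 0.2486.
P_a = ½K_aγH² = 0.5×0.2486×18.3×5.1² = 59.16 kN/m, acting at H/3 = 1.700 m above the base.
Overturning moment M_o = P_a × H/3 = 59.16 × 1.700 = 100.6.
Resisting moment M_r = W × 1.77 = 351.3 × 1.77 = 621.8.
FS_overturning = M_r/M_o = 621.8/100.6 = 6.183.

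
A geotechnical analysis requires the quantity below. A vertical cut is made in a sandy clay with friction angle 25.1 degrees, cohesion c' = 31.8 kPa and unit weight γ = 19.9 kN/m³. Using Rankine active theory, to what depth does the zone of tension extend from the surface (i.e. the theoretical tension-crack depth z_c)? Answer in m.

K_a = tan²(45° − 25.1°/2) = 0.4043; √K_a = 0.6358.
The active pressure is zero where K_a γ z = 2c√K_a, so z_c = 2c/(γ√K_a) = 2×31.8/(19.9×0.6358) = 5.026 m.

5.03 m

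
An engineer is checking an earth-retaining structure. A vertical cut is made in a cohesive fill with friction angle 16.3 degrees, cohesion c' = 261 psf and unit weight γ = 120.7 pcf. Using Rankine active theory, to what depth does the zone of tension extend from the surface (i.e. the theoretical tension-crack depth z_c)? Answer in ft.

K_a = tan²(45° − 16.3°/2) = 0.5617; √K_a = 0.7495.
The active pressure is zero where K_a γ z = 2c√K_a, so z_c = 2c/(γ√K_a) = 2×261/(120.7×0.7495) = 5.771 ft.

5.77 ft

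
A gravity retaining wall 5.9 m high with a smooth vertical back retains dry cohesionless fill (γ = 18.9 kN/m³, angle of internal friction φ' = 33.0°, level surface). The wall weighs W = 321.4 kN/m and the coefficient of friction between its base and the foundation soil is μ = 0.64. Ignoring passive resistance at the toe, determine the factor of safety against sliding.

K_a = tan²(45° − 33.0°/2) = 0.2948.
P_a = ½K_aγH² = 0.5×0.2948×18.9×5.9² = 96.98 kN/m, acting at H/3 = 1.967 m above the base.
FS_sliding = μW / P_a = 0.64×321.4 / 96.98 = 2.121.

2.12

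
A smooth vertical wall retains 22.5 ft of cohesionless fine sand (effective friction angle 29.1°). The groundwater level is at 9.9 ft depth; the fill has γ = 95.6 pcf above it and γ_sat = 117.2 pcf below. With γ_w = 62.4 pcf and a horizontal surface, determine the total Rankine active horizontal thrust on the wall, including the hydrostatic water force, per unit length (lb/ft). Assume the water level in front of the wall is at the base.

12200 lb/ft

K_a = tan²(45° − φ/2) = 0.3456.
γ' = 117.2 − 62.4 = 54.80 pcf. Depth below WT = 12.6 ft.
σ'_h at WT = K_a γ d_w = 327.1 psf; at base = 327.1 + K_a γ' × 12.6 = 565.7 psf.
P₁ (0–9.9 ft) = ½×327.1×9.9 = 1619. P₂ (9.9–22.5 ft) = ½(327.1+565.7)×12.6 = 5625.
P_w = ½ γ_w h₂² = 0.5×62.4×12.6² = 4953. Total = 1619+5625+4953 = 12200 lb/ft.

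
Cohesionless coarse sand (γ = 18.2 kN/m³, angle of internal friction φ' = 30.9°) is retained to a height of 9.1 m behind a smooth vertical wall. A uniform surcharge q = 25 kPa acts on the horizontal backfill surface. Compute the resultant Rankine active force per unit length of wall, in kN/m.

K_a = tan²(45° − φ/2) = 0.3214.
Soil triangle: ½ K_a γ H² = 0.5×0.3214×18.2×9.1² = 242.2 kN/m.
Surcharge rectangle: K_a q H = 0.3214×25×9.1 = 73.12 kN/m.
Total = 242.2 + 73.12 = 315.3 kN/m.

315 kN/m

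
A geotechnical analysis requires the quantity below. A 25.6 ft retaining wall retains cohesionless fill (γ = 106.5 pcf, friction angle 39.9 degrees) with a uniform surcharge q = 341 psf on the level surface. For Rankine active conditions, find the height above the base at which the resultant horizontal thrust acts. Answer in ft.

K_a = 0.2184.
Triangular part P₁ = ½K_aγH² = 7623 at H/3 = 8.533 ft; rectangular part P₂ = K_a q H = 1907 at H/2 = 12.80 ft.
ȳ = (P₁·8.533 + P₂·12.80)/(P₁+P₂) = 9.387 ft.

9.39 ft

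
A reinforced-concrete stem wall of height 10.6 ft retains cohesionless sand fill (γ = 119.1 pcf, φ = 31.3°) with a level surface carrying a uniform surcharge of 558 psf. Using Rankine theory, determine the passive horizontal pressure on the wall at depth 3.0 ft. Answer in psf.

2890 psf

K_p = (1 + sin φ)/(1 − sin φ) = 3.162.
σ_v = γz + q = 119.1 × 3.0 + 558 = 915.3 psf.
σ_h = K_p σ_v = 3.162 × 915.3 = 2895 psf.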